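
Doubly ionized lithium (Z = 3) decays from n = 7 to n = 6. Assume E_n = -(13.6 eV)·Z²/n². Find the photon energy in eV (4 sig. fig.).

The Bohr energies scale as Z², so for Z = 3: E_n = −122.4/n² eV.
E_7 = −122.4/49 = −2.498 eV and E_6 = −122.4/36 = −3.400 eV.
The photon energy is |E_7 − E_6| = 0.9020 eV.

0.9020 eV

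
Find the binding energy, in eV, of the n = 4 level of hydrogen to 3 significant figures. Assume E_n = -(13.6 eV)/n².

E_4 = −13.60/16 = −0.850 eV, so ionization (to E = 0) requires 0.850 eV.

0.850 eV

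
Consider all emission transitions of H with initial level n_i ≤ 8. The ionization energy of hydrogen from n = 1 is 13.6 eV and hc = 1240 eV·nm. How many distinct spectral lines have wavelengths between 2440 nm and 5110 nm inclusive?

Enumerate all n_i → n_f pairs with 1 ≤ n_f < n_i ≤ 8 and compute λ = 1240 / [13.6·1·(1/n_f² − 1/n_i²)].
Lines falling in [2440, 5110] nm: 6→4 (2626 nm), 8→5 (3741 nm), 5→4 (4052 nm), 7→5 (4654 nm).

4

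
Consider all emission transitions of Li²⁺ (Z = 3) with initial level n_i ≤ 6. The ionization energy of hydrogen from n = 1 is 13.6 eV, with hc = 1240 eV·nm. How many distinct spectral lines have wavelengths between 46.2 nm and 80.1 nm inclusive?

3

Enumerate all n_i → n_f pairs with 1 ≤ n_f < n_i ≤ 6 and compute λ = 1240 / [13.6·9·(1/n_f² − 1/n_i²)].
Lines falling in [46.2, 80.1] nm: 5→2 (48.24 nm), 4→2 (54.03 nm), 3→2 (72.94 nm).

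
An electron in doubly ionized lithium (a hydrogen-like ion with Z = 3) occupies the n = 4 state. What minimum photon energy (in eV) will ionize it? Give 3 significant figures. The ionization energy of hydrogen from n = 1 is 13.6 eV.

7.65 eV

E_n = −13.6 Z²/n² = −122.4/n² eV for Z = 3.
E_4 = −122.4/16 = −7.65 eV, so ionization (to E = 0) requires 7.65 eV.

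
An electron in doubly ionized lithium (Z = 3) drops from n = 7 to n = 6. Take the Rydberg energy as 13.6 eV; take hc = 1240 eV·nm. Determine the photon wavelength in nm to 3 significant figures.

For Z = 3 the level energies scale as Z², so the effective Rydberg energy is 13.6 × 9 = 122.4 eV.
ΔE = 122.4 × (1/6² − 1/7²) = 122.4 × 0.007370 = 0.9020 eV.
λ = hc/ΔE = 1240 / 0.9020 = 1370 nm.

1370 nm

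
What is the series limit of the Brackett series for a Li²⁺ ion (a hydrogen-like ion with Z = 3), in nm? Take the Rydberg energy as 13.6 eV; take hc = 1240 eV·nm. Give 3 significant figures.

The Brackett series has lower level n_f = 4; the series limit corresponds to n_i → ∞.
ΔE_max = 13.6 × 9 / 4² = 7.650 eV.
λ_min = 1240 / 7.650 = 162 nm.

162 nm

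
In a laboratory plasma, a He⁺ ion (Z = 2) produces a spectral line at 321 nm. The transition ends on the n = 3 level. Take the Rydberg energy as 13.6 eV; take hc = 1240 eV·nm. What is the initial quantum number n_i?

The photon energy is ΔE = hc/λ = 1240 / 321 = 3.863 eV.
With Z = 2, ΔE = 54.40 × (1/n_f² − 1/n_i²), so 1/n_f² − 1/n_i² = 0.07101.
With n_f = 3: 1/n_i² = 1/9 − 0.07101 = 0.04010, so n_i ≈ 4.99.

n_i = 5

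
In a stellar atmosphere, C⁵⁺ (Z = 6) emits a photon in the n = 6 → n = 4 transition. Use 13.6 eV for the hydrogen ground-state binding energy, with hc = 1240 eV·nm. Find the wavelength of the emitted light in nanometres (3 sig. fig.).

For Z = 6 the level energies scale as Z², so the effective Rydberg energy is 13.6 × 36 = 489.6 eV.
ΔE = 489.6 × (1/4² − 1/6²) = 489.6 × 0.03472 = 17.00 eV.
λ = hc/ΔE = 1240 / 17.00 = 72.9 nm.

72.9 nm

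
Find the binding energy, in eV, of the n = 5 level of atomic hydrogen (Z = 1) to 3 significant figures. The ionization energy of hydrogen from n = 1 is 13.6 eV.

0.544 eV

E_5 = −13.60/25 = −0.544 eV, so ionization (to E = 0) requires 0.544 eV.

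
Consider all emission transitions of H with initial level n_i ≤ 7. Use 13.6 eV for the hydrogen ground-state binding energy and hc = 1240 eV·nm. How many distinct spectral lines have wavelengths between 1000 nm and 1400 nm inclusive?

3

Enumerate all n_i → n_f pairs with 1 ≤ n_f < n_i ≤ 7 and compute λ = 1240 / [13.6·1·(1/n_f² − 1/n_i²)].
Lines falling in [1000, 1400] nm: 7→3 (1005 nm), 6→3 (1094 nm), 5→3 (1282 nm).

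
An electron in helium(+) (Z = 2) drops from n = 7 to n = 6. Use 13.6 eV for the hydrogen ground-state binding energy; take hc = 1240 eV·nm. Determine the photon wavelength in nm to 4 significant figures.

3093 nm

For Z = 2 the level energies scale as Z², so the effective Rydberg energy is 13.6 × 4 = 54.40 eV.
ΔE = 54.40 × (1/6² − 1/7²) = 54.40 × 0.007370 = 0.4009 eV.
λ = hc/ΔE = 1240 / 0.4009 = 3093 nm.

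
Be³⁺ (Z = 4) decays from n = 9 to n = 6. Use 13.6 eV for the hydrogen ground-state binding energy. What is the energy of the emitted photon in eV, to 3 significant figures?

The Bohr energies scale as Z², so for Z = 4: E_n = −217.6/n² eV.
E_9 = −217.6/81 = −2.686 eV and E_6 = −217.6/36 = −6.044 eV.
The photon energy is |E_9 − E_6| = 3.36 eV.

3.36 eV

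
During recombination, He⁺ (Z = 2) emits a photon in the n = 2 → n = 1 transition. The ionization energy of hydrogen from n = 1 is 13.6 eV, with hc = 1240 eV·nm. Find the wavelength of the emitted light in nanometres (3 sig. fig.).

30.4 nm

For Z = 2 the level energies scale as Z², so the effective Rydberg energy is 13.6 × 4 = 54.40 eV.
ΔE = 54.40 × (1/1² − 1/2²) = 54.40 × 0.7500 = 40.80 eV.
λ = hc/ΔE = 1240 / 40.80 = 30.4 nm.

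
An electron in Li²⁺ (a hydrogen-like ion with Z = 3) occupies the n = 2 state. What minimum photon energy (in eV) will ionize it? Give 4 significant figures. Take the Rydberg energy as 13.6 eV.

30.60 eV

E_n = −13.6 Z²/n² = −122.4/n² eV for Z = 3.
E_2 = −122.4/4 = −30.60 eV, so ionization (to E = 0) requires 30.60 eV.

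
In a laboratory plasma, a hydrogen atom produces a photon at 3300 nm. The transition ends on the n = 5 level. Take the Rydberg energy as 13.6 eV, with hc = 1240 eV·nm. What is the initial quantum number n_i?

The photon energy is ΔE = hc/λ = 1240 / 3300 = 0.3758 eV.
With Z = 1, ΔE = 13.60 × (1/n_f² − 1/n_i²), so 1/n_f² − 1/n_i² = 0.02763.
With n_f = 5: 1/n_i² = 1/25 − 0.02763 = 0.01237, so n_i ≈ 8.99.

n_i = 9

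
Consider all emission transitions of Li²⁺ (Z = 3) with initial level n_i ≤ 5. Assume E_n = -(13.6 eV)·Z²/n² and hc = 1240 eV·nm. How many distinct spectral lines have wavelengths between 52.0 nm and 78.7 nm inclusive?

2

Enumerate all n_i → n_f pairs with 1 ≤ n_f < n_i ≤ 5 and compute λ = 1240 / [13.6·9·(1/n_f² − 1/n_i²)].
Lines falling in [52.0, 78.7] nm: 4→2 (54.03 nm), 3→2 (72.94 nm).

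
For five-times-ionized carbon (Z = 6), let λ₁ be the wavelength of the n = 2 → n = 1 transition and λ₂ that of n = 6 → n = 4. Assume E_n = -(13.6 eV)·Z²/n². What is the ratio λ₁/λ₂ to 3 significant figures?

0.0463

λ ∝ 1/ΔE ∝ 1/(1/n_f² − 1/n_i²), and the Z² and hc factors cancel in the ratio.
λ₁/λ₂ = (1/4² − 1/6²)/(1/1² − 1/2²) = 0.03472/0.7500 = 0.0463.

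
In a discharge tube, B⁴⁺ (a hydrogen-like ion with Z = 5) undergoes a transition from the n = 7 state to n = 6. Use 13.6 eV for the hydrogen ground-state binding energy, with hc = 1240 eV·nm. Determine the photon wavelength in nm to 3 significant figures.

For Z = 5 the level energies scale as Z², so the effective Rydberg energy is 13.6 × 25 = 340.0 eV.
ΔE = 340.0 × (1/6² − 1/7²) = 340.0 × 0.007370 = 2.506 eV.
λ = hc/ΔE = 1240 / 2.506 = 495 nm.

495 nm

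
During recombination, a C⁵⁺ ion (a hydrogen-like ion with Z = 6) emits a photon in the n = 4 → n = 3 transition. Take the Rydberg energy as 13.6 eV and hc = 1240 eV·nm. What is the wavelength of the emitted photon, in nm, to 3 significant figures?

52.1 nm

For Z = 6 the level energies scale as Z², so the effective Rydberg energy is 13.6 × 36 = 489.6 eV.
ΔE = 489.6 × (1/3² − 1/4²) = 489.6 × 0.04861 = 23.80 eV.
λ = hc/ΔE = 1240 / 23.80 = 52.1 nm.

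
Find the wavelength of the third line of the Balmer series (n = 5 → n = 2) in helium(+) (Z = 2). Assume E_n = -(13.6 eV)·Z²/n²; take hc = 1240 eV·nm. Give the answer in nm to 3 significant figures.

The Balmer series terminates on n_f = 2; the third line has n_i = 2+3 = 5.
ΔE = 54.40 × (1/2² − 1/5²) = 11.42 eV.
λ = 1240 / 11.42 = 109 nm.

109 nm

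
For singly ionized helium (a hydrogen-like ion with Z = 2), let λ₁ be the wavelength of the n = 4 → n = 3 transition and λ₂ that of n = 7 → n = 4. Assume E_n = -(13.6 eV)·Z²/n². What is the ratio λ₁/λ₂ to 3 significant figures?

0.866

λ ∝ 1/ΔE ∝ 1/(1/n_f² − 1/n_i²), and the Z² and hc factors cancel in the ratio.
λ₁/λ₂ = (1/4² − 1/7²)/(1/3² − 1/4²) = 0.04209/0.04861 = 0.866.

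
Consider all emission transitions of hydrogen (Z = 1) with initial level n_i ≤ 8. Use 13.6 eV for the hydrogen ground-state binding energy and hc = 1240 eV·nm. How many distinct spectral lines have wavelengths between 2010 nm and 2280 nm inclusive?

1

Enumerate all n_i → n_f pairs with 1 ≤ n_f < n_i ≤ 8 and compute λ = 1240 / [13.6·1·(1/n_f² − 1/n_i²)].
Lines falling in [2010, 2280] nm: 7→4 (2166 nm).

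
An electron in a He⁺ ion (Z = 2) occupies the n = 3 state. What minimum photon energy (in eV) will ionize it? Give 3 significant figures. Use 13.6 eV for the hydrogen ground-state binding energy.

E_n = −13.6 Z²/n² = −54.40/n² eV for Z = 2.
E_3 = −54.40/9 = −6.04 eV, so ionization (to E = 0) requires 6.04 eV.

6.04 eV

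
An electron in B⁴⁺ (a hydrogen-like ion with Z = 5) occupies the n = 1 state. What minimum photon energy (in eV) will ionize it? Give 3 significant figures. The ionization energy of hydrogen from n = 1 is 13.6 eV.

E_n = −13.6 Z²/n² = −340.0/n² eV for Z = 5.
E_1 = −340.0/1 = −340 eV, so ionization (to E = 0) requires 340 eV.

340 eV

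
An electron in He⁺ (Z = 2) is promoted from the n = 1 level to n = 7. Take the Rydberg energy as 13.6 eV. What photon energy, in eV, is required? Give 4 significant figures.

The Bohr energies scale as Z², so for Z = 2: E_n = −54.40/n² eV.
E_7 = −54.40/49 = −1.110 eV and E_1 = −54.40/1 = −54.40 eV.
The photon energy is |E_7 − E_1| = 53.29 eV.

53.29 eV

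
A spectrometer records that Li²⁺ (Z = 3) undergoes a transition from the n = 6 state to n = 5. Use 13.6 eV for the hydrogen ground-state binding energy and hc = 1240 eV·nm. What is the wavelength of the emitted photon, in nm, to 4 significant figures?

For Z = 3 the level energies scale as Z², so the effective Rydberg energy is 13.6 × 9 = 122.4 eV.
ΔE = 122.4 × (1/5² − 1/6²) = 122.4 × 0.01222 = 1.496 eV.
λ = hc/ΔE = 1240 / 1.496 = 828.9 nm.

828.9 nm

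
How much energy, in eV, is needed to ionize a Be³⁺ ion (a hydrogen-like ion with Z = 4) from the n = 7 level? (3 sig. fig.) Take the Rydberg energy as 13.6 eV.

E_n = −13.6 Z²/n² = −217.6/n² eV for Z = 4.
E_7 = −217.6/49 = −4.44 eV, so ionization (to E = 0) requires 4.44 eV.

4.44 eV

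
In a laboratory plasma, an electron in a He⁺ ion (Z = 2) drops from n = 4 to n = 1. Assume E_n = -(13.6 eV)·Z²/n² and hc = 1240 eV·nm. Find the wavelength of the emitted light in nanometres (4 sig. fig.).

For Z = 2 the level energies scale as Z², so the effective Rydberg energy is 13.6 × 4 = 54.40 eV.
ΔE = 54.40 × (1/1² − 1/4²) = 54.40 × 0.9375 = 51.00 eV.
λ = hc/ΔE = 1240 / 51.00 = 24.31 nm.

24.31 nm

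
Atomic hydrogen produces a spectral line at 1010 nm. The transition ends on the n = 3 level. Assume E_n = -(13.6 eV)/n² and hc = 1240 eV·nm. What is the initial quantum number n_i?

n_i = 7

The photon energy is ΔE = hc/λ = 1240 / 1010 = 1.228 eV.
With Z = 1, ΔE = 13.60 × (1/n_f² − 1/n_i²), so 1/n_f² − 1/n_i² = 0.09027.
With n_f = 3: 1/n_i² = 1/9 − 0.09027 = 0.02084, so n_i ≈ 6.93.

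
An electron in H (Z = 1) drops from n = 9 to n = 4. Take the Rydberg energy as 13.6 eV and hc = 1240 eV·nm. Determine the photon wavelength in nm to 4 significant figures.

ΔE = 13.60 × (1/4² − 1/9²) = 13.60 × 0.05015 = 0.6821 eV.
λ = hc/ΔE = 1240 / 0.6821 = 1818 nm.
This line belongs to the Brackett series.

1818 nm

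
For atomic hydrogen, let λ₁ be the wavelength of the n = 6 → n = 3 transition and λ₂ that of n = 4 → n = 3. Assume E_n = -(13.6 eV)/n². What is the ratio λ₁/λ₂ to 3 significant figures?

λ ∝ 1/ΔE ∝ 1/(1/n_f² − 1/n_i²), and the Z² and hc factors cancel in the ratio.
λ₁/λ₂ = (1/3² − 1/4²)/(1/3² − 1/6²) = 0.04861/0.08333 = 0.583.

0.583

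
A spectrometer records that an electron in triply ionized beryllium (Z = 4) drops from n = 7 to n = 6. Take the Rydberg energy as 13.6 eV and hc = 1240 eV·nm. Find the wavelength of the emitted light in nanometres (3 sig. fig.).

773 nm

For Z = 4 the level energies scale as Z², so the effective Rydberg energy is 13.6 × 16 = 217.6 eV.
ΔE = 217.6 × (1/6² − 1/7²) = 217.6 × 0.007370 = 1.604 eV.
λ = hc/ΔE = 1240 / 1.604 = 773 nm.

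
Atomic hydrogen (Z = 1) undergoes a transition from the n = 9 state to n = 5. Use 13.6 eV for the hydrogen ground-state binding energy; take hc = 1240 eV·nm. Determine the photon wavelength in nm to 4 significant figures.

3297 nm

ΔE = 13.60 × (1/5² − 1/9²) = 13.60 × 0.02765 = 0.3761 eV.
λ = hc/ΔE = 1240 / 0.3761 = 3297 nm.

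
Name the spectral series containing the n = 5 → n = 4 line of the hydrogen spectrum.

The series is set by the lower level: n_f = 4 is the Brackett series.

Brackett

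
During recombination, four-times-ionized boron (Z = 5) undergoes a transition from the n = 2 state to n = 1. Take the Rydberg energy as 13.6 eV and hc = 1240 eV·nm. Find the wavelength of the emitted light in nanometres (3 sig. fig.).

For Z = 5 the level energies scale as Z², so the effective Rydberg energy is 13.6 × 25 = 340.0 eV.
ΔE = 340.0 × (1/1² − 1/2²) = 340.0 × 0.7500 = 255.0 eV.
λ = hc/ΔE = 1240 / 255.0 = 4.86 nm.

4.86 nm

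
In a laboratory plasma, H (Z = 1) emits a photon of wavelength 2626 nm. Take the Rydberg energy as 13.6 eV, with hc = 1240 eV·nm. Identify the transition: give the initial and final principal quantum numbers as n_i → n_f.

The photon energy is ΔE = hc/λ = 1240 / 2626 = 0.4722 eV.
With Z = 1, ΔE = 13.60 × (1/n_f² − 1/n_i²), so 1/n_f² − 1/n_i² = 0.03472.
Trying n_f = 4 gives 1/n_i² = 0.02778, i.e. n_i ≈ 6; this pair matches.

n_i = 6, n_f = 4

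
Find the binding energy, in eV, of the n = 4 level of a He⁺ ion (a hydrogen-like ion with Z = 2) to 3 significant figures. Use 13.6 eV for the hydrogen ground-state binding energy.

E_n = −13.6 Z²/n² = −54.40/n² eV for Z = 2.
E_4 = −54.40/16 = −3.40 eV, so ionization (to E = 0) requires 3.40 eV.

3.40 eV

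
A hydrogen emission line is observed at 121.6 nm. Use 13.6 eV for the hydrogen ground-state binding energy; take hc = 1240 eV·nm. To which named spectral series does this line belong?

ΔE = 1240/121.6 = 10.20 eV.
This matches 13.6 × (1/1² − 1/2²), so n_f = 1: the Lyman series.

Lyman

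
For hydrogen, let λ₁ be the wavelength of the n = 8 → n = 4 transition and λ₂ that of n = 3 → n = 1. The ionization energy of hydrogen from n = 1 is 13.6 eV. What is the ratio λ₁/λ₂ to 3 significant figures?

λ ∝ 1/ΔE ∝ 1/(1/n_f² − 1/n_i²), and the Z² and hc factors cancel in the ratio.
λ₁/λ₂ = (1/1² − 1/3²)/(1/4² − 1/8²) = 0.8889/0.04688 = 19.0.

19.0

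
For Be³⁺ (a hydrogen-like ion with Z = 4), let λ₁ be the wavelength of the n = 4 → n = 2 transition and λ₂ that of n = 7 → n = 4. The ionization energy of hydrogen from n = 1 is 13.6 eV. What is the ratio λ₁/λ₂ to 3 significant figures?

λ ∝ 1/ΔE ∝ 1/(1/n_f² − 1/n_i²), and the Z² and hc factors cancel in the ratio.
λ₁/λ₂ = (1/4² − 1/7²)/(1/2² − 1/4²) = 0.04209/0.1875 = 0.224.

0.224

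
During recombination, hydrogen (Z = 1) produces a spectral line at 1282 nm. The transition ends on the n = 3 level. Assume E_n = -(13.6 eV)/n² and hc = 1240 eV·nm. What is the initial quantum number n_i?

The photon energy is ΔE = hc/λ = 1240 / 1282 = 0.9672 eV.
With Z = 1, ΔE = 13.60 × (1/n_f² − 1/n_i²), so 1/n_f² − 1/n_i² = 0.07112.
With n_f = 3: 1/n_i² = 1/9 − 0.07112 = 0.03999, so n_i ≈ 5.00.

n_i = 5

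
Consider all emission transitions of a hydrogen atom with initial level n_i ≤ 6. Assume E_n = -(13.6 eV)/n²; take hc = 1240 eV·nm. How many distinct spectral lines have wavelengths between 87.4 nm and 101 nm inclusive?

3

Enumerate all n_i → n_f pairs with 1 ≤ n_f < n_i ≤ 6 and compute λ = 1240 / [13.6·1·(1/n_f² − 1/n_i²)].
Lines falling in [87.4, 101] nm: 6→1 (93.78 nm), 5→1 (94.98 nm), 4→1 (97.25 nm).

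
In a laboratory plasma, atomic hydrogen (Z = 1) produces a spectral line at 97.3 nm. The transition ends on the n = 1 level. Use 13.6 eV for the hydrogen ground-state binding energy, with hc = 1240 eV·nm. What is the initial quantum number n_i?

The photon energy is ΔE = hc/λ = 1240 / 97.3 = 12.74 eV.
With Z = 1, ΔE = 13.60 × (1/n_f² − 1/n_i²), so 1/n_f² − 1/n_i² = 0.9371.
With n_f = 1: 1/n_i² = 1/1 − 0.9371 = 0.06293, so n_i ≈ 3.99.

n_i = 4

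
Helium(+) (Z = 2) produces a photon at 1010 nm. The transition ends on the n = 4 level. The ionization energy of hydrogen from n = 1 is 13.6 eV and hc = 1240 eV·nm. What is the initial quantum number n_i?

The photon energy is ΔE = hc/λ = 1240 / 1010 = 1.228 eV.
With Z = 2, ΔE = 54.40 × (1/n_f² − 1/n_i²), so 1/n_f² − 1/n_i² = 0.02257.
With n_f = 4: 1/n_i² = 1/16 − 0.02257 = 0.03993, so n_i ≈ 5.00.

n_i = 5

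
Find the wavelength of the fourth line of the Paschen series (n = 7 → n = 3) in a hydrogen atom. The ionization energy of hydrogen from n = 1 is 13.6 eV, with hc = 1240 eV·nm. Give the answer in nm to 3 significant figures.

The Paschen series terminates on n_f = 3; the fourth line has n_i = 3+4 = 7.
ΔE = 13.60 × (1/3² − 1/7²) = 1.234 eV.
λ = 1240 / 1.234 = 1010 nm.

1010 nm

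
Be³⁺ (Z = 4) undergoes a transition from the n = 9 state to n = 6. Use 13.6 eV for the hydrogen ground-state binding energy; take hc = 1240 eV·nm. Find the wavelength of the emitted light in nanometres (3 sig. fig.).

For Z = 4 the level energies scale as Z², so the effective Rydberg energy is 13.6 × 16 = 217.6 eV.
ΔE = 217.6 × (1/6² − 1/9²) = 217.6 × 0.01543 = 3.358 eV.
λ = hc/ΔE = 1240 / 3.358 = 369 nm.

369 nm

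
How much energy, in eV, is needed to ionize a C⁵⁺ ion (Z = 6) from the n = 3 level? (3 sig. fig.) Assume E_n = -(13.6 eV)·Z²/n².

54.4 eV

E_n = −13.6 Z²/n² = −489.6/n² eV for Z = 6.
E_3 = −489.6/9 = −54.4 eV, so ionization (to E = 0) requires 54.4 eV.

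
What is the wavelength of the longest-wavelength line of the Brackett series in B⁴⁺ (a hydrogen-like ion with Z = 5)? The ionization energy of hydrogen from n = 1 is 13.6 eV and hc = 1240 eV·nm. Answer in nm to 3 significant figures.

162 nm

The Brackett series terminates on n_f = 4; the first line has n_i = 4+1 = 5.
ΔE = 340.0 × (1/4² − 1/5²) = 7.650 eV.
λ = 1240 / 7.650 = 162 nm.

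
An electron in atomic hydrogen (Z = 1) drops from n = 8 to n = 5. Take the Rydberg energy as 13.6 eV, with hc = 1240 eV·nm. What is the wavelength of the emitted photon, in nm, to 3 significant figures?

ΔE = 13.60 × (1/5² − 1/8²) = 13.60 × 0.02438 = 0.3315 eV.
λ = hc/ΔE = 1240 / 0.3315 = 3740 nm.

3740 nm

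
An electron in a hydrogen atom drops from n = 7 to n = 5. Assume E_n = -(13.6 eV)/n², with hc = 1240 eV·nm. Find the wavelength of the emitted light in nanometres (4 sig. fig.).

ΔE = 13.60 × (1/5² − 1/7²) = 13.60 × 0.01959 = 0.2664 eV.
λ = hc/ΔE = 1240 / 0.2664 = 4654 nm.
This line belongs to the Pfund series.

4654 nm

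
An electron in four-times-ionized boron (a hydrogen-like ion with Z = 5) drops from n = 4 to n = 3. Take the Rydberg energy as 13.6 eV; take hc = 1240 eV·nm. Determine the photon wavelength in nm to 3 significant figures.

75.0 nm

For Z = 5 the level energies scale as Z², so the effective Rydberg energy is 13.6 × 25 = 340.0 eV.
ΔE = 340.0 × (1/3² − 1/4²) = 340.0 × 0.04861 = 16.53 eV.
λ = hc/ΔE = 1240 / 16.53 = 75.0 nm.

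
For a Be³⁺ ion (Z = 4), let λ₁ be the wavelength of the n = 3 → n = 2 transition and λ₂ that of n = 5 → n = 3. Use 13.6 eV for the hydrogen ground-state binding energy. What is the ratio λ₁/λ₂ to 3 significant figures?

0.512

λ ∝ 1/ΔE ∝ 1/(1/n_f² − 1/n_i²), and the Z² and hc factors cancel in the ratio.
λ₁/λ₂ = (1/3² − 1/5²)/(1/2² − 1/3²) = 0.07111/0.1389 = 0.512.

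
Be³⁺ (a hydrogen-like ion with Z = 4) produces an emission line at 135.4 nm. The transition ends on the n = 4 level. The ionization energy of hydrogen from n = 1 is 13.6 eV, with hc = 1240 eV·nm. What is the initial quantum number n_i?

n_i = 7

The photon energy is ΔE = hc/λ = 1240 / 135.4 = 9.158 eV.
With Z = 4, ΔE = 217.6 × (1/n_f² − 1/n_i²), so 1/n_f² − 1/n_i² = 0.04209.
With n_f = 4: 1/n_i² = 1/16 − 0.04209 = 0.02041, so n_i ≈ 7.00.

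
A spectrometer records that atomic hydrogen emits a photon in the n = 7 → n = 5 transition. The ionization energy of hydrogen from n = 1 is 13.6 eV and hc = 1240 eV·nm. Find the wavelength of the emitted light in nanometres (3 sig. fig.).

4650 nm

ΔE = 13.60 × (1/5² − 1/7²) = 13.60 × 0.01959 = 0.2664 eV.
λ = hc/ΔE = 1240 / 0.2664 = 4650 nm.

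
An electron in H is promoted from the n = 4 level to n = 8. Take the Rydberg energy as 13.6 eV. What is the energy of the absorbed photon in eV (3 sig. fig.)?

E_8 = −13.60/64 = −0.2125 eV and E_4 = −13.60/16 = −0.8500 eV.
The photon energy is |E_8 − E_4| = 0.638 eV.

0.638 eV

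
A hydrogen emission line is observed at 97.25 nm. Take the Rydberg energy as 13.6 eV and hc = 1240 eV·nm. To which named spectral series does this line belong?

ΔE = 1240/97.25 = 12.75 eV.
This matches 13.6 × (1/1² − 1/4²), so n_f = 1: the Lyman series.

Lyman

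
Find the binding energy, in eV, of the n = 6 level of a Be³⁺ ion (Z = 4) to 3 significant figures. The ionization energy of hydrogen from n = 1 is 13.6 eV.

6.04 eV

E_n = −13.6 Z²/n² = −217.6/n² eV for Z = 4.
E_6 = −217.6/36 = −6.04 eV, so ionization (to E = 0) requires 6.04 eV.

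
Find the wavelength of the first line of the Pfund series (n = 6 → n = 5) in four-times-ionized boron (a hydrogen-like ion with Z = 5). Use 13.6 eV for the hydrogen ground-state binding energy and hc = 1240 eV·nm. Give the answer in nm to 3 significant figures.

The Pfund series terminates on n_f = 5; the first line has n_i = 5+1 = 6.
ΔE = 340.0 × (1/5² − 1/6²) = 4.156 eV.
λ = 1240 / 4.156 = 298 nm.

298 nm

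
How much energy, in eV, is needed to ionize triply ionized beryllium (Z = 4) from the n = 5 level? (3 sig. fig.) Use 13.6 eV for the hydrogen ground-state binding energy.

E_n = −13.6 Z²/n² = −217.6/n² eV for Z = 4.
E_5 = −217.6/25 = −8.70 eV, so ionization (to E = 0) requires 8.70 eV.

8.70 eV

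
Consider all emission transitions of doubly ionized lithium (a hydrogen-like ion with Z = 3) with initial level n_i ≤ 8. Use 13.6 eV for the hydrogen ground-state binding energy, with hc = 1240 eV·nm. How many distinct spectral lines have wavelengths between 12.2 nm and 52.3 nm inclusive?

Enumerate all n_i → n_f pairs with 1 ≤ n_f < n_i ≤ 8 and compute λ = 1240 / [13.6·9·(1/n_f² − 1/n_i²)].
Lines falling in [12.2, 52.3] nm: 2→1 (13.51 nm), 8→2 (43.22 nm), 7→2 (44.12 nm), 6→2 (45.59 nm), 5→2 (48.24 nm).

5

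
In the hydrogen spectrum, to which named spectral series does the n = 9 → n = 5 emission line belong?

Pfund

The series is set by the lower level: n_f = 5 is the Pfund series.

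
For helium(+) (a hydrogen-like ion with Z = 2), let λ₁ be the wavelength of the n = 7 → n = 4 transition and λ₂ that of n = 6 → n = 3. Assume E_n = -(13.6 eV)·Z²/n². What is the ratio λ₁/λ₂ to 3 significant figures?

λ ∝ 1/ΔE ∝ 1/(1/n_f² − 1/n_i²), and the Z² and hc factors cancel in the ratio.
λ₁/λ₂ = (1/3² − 1/6²)/(1/4² − 1/7²) = 0.08333/0.04209 = 1.98.

1.98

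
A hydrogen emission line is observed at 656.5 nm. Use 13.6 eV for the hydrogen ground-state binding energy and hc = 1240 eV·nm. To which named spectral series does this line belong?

Balmer

ΔE = 1240/656.5 = 1.889 eV.
This matches 13.6 × (1/2² − 1/3²), so n_f = 2: the Balmer series.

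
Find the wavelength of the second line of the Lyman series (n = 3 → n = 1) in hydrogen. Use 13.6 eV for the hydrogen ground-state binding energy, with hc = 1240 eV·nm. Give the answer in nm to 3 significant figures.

103 nm

The Lyman series terminates on n_f = 1; the second line has n_i = 1+2 = 3.
ΔE = 13.60 × (1/1² − 1/3²) = 12.09 eV.
λ = 1240 / 12.09 = 103 nm.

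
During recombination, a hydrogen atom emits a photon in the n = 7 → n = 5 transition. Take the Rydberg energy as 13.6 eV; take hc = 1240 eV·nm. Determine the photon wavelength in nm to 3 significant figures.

ΔE = 13.60 × (1/5² − 1/7²) = 13.60 × 0.01959 = 0.2664 eV.
λ = hc/ΔE = 1240 / 0.2664 = 4650 nm.

4650 nm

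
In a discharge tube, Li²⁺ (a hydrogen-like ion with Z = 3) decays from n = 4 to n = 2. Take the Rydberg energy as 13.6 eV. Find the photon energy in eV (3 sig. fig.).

23.0 eV

The Bohr energies scale as Z², so for Z = 3: E_n = −122.4/n² eV.
E_4 = −122.4/16 = −7.650 eV and E_2 = −122.4/4 = −30.60 eV.
The photon energy is |E_4 − E_2| = 23.0 eV.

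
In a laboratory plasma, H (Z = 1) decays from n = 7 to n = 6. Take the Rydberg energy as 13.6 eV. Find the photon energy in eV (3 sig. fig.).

E_7 = −13.60/49 = −0.2776 eV and E_6 = −13.60/36 = −0.3778 eV.
The photon energy is |E_7 − E_6| = 0.100 eV.

0.100 eV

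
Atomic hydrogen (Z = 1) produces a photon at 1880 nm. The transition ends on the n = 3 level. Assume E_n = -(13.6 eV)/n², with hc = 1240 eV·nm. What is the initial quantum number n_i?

n_i = 4

The photon energy is ΔE = hc/λ = 1240 / 1880 = 0.6596 eV.
With Z = 1, ΔE = 13.60 × (1/n_f² − 1/n_i²), so 1/n_f² − 1/n_i² = 0.04850.
With n_f = 3: 1/n_i² = 1/9 − 0.04850 = 0.06261, so n_i ≈ 4.00.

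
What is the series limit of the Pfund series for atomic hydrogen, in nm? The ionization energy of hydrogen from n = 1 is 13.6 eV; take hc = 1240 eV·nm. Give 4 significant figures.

2279 nm

The Pfund series has lower level n_f = 5; the series limit corresponds to n_i → ∞.
ΔE_max = 13.6 × 1 / 5² = 0.5440 eV.
λ_min = 1240 / 0.5440 = 2279 nm.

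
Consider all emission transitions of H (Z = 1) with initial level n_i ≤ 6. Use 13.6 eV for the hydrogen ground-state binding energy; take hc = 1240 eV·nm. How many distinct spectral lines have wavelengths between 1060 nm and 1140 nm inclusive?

Enumerate all n_i → n_f pairs with 1 ≤ n_f < n_i ≤ 6 and compute λ = 1240 / [13.6·1·(1/n_f² − 1/n_i²)].
Lines falling in [1060, 1140] nm: 6→3 (1094 nm).

1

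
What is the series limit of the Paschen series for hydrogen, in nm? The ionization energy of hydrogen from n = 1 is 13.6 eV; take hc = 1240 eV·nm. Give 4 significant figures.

The Paschen series has lower level n_f = 3; the series limit corresponds to n_i → ∞.
ΔE_max = 13.6 × 1 / 3² = 1.511 eV.
λ_min = 1240 / 1.511 = 820.6 nm.

820.6 nm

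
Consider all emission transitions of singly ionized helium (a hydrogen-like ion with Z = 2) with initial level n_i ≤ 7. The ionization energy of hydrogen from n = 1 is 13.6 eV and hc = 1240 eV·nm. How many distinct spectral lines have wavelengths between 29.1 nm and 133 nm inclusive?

5

Enumerate all n_i → n_f pairs with 1 ≤ n_f < n_i ≤ 7 and compute λ = 1240 / [13.6·4·(1/n_f² − 1/n_i²)].
Lines falling in [29.1, 133] nm: 2→1 (30.39 nm), 7→2 (99.28 nm), 6→2 (102.6 nm), 5→2 (108.5 nm), 4→2 (121.6 nm).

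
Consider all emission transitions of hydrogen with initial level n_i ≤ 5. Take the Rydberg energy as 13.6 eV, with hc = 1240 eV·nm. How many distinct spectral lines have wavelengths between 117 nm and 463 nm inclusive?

Enumerate all n_i → n_f pairs with 1 ≤ n_f < n_i ≤ 5 and compute λ = 1240 / [13.6·1·(1/n_f² − 1/n_i²)].
Lines falling in [117, 463] nm: 2→1 (121.6 nm), 5→2 (434.2 nm).

2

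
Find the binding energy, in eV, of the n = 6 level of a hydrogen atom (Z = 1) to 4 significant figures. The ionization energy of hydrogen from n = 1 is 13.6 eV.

0.3778 eV

E_6 = −13.60/36 = −0.3778 eV, so ionization (to E = 0) requires 0.3778 eV.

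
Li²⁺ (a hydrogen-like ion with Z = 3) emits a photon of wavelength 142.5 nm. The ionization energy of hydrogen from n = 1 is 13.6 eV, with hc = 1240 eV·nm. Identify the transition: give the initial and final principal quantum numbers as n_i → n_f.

n_i = 5, n_f = 3

The photon energy is ΔE = hc/λ = 1240 / 142.5 = 8.702 eV.
With Z = 3, ΔE = 122.4 × (1/n_f² − 1/n_i²), so 1/n_f² − 1/n_i² = 0.07109.
Trying n_f = 3 gives 1/n_i² = 0.04002, i.e. n_i ≈ 5; this pair matches.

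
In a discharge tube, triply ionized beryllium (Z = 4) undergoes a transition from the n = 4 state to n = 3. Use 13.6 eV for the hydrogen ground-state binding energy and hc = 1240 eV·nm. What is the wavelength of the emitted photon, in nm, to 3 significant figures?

For Z = 4 the level energies scale as Z², so the effective Rydberg energy is 13.6 × 16 = 217.6 eV.
ΔE = 217.6 × (1/3² − 1/4²) = 217.6 × 0.04861 = 10.58 eV.
λ = hc/ΔE = 1240 / 10.58 = 117 nm.

117 nm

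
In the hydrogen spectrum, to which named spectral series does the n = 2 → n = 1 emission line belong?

Lyman

The series is set by the lower level: n_f = 1 is the Lyman series.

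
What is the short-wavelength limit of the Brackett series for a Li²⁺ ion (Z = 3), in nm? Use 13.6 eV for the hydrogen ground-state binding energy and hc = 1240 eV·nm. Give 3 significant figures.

162 nm

The Brackett series has lower level n_f = 4; the series limit corresponds to n_i → ∞.
ΔE_max = 13.6 × 9 / 4² = 7.650 eV.
λ_min = 1240 / 7.650 = 162 nm.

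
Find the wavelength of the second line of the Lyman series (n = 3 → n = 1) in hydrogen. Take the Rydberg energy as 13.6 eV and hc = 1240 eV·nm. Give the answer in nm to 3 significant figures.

The Lyman series terminates on n_f = 1; the second line has n_i = 1+2 = 3.
ΔE = 13.60 × (1/1² − 1/3²) = 12.09 eV.
λ = 1240 / 12.09 = 103 nm.

103 nm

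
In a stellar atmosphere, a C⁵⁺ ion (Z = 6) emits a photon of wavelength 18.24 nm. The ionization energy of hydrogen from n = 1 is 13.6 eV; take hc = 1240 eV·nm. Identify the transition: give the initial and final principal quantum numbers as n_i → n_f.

n_i = 3, n_f = 2

The photon energy is ΔE = hc/λ = 1240 / 18.24 = 67.98 eV.
With Z = 6, ΔE = 489.6 × (1/n_f² − 1/n_i²), so 1/n_f² − 1/n_i² = 0.1389.
Trying n_f = 2 gives 1/n_i² = 0.1111, i.e. n_i ≈ 3; this pair matches.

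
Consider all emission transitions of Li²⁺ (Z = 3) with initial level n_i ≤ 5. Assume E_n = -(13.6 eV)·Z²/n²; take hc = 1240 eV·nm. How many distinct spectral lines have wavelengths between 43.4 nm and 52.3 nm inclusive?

1

Enumerate all n_i → n_f pairs with 1 ≤ n_f < n_i ≤ 5 and compute λ = 1240 / [13.6·9·(1/n_f² − 1/n_i²)].
Lines falling in [43.4, 52.3] nm: 5→2 (48.24 nm).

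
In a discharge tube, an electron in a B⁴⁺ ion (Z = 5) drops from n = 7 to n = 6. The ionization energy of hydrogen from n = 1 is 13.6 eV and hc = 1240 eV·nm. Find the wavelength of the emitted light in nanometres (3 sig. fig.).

495 nm

For Z = 5 the level energies scale as Z², so the effective Rydberg energy is 13.6 × 25 = 340.0 eV.
ΔE = 340.0 × (1/6² − 1/7²) = 340.0 × 0.007370 = 2.506 eV.
λ = hc/ΔE = 1240 / 2.506 = 495 nm.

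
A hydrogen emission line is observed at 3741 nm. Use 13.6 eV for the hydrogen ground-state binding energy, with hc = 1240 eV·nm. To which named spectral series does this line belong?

ΔE = 1240/3741 = 0.3315 eV.
This matches 13.6 × (1/5² − 1/8²), so n_f = 5: the Pfund series.

Pfund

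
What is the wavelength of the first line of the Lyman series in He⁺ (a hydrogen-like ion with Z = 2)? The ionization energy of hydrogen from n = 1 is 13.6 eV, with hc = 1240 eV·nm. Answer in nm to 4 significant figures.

30.39 nm

The Lyman series terminates on n_f = 1; the first line has n_i = 1+1 = 2.
ΔE = 54.40 × (1/1² − 1/2²) = 40.80 eV.
λ = 1240 / 40.80 = 30.39 nm.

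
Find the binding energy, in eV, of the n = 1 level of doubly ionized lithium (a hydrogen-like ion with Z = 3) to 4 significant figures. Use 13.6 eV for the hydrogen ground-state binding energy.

122.4 eV

E_n = −13.6 Z²/n² = −122.4/n² eV for Z = 3.
E_1 = −122.4/1 = −122.4 eV, so ionization (to E = 0) requires 122.4 eV.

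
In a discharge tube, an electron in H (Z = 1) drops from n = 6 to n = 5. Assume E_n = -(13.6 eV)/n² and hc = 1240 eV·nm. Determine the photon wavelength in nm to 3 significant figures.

7460 nm

ΔE = 13.60 × (1/5² − 1/6²) = 13.60 × 0.01222 = 0.1662 eV.
λ = hc/ΔE = 1240 / 0.1662 = 7460 nm.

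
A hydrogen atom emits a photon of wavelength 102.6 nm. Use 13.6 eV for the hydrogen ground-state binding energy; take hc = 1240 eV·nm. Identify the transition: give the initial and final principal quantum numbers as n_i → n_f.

The photon energy is ΔE = hc/λ = 1240 / 102.6 = 12.09 eV.
With Z = 1, ΔE = 13.60 × (1/n_f² − 1/n_i²), so 1/n_f² − 1/n_i² = 0.8887.
Trying n_f = 1 gives 1/n_i² = 0.1113, i.e. n_i ≈ 3; this pair matches.

n_i = 3, n_f = 1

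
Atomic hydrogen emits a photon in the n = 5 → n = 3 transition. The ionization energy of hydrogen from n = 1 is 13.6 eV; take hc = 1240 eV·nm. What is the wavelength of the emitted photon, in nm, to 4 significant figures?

1282 nm

ΔE = 13.60 × (1/3² − 1/5²) = 13.60 × 0.07111 = 0.9671 eV.
λ = hc/ΔE = 1240 / 0.9671 = 1282 nm.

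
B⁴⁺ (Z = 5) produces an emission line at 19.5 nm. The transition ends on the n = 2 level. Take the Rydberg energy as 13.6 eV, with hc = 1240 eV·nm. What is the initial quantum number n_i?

n_i = 4

The photon energy is ΔE = hc/λ = 1240 / 19.5 = 63.59 eV.
With Z = 5, ΔE = 340.0 × (1/n_f² − 1/n_i²), so 1/n_f² − 1/n_i² = 0.1870.
With n_f = 2: 1/n_i² = 1/4 − 0.1870 = 0.06297, so n_i ≈ 3.99.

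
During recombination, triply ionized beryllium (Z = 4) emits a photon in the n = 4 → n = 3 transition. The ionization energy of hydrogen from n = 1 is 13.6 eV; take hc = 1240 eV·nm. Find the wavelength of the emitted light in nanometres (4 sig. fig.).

117.2 nm

For Z = 4 the level energies scale as Z², so the effective Rydberg energy is 13.6 × 16 = 217.6 eV.
ΔE = 217.6 × (1/3² − 1/4²) = 217.6 × 0.04861 = 10.58 eV.
λ = hc/ΔE = 1240 / 10.58 = 117.2 nm.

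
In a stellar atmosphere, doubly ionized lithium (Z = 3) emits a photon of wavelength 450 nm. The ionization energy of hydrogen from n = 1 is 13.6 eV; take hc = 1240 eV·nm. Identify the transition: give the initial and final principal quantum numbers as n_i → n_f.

n_i = 5, n_f = 4

The photon energy is ΔE = hc/λ = 1240 / 450 = 2.756 eV.
With Z = 3, ΔE = 122.4 × (1/n_f² − 1/n_i²), so 1/n_f² − 1/n_i² = 0.02251.
Trying n_f = 4 gives 1/n_i² = 0.03999, i.e. n_i ≈ 5; this pair matches.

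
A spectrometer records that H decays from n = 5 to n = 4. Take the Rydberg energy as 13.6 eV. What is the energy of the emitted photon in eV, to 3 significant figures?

0.306 eV

E_5 = −13.60/25 = −0.5440 eV and E_4 = −13.60/16 = −0.8500 eV.
The photon energy is |E_5 − E_4| = 0.306 eV.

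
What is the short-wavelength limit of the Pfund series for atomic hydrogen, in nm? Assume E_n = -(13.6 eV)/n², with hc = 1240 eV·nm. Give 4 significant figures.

2279 nm

The Pfund series has lower level n_f = 5; the series limit corresponds to n_i → ∞.
ΔE_max = 13.6 × 1 / 5² = 0.5440 eV.
λ_min = 1240 / 0.5440 = 2279 nm.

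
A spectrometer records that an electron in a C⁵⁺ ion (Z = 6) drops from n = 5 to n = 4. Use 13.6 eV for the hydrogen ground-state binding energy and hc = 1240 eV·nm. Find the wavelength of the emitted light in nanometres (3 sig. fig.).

For Z = 6 the level energies scale as Z², so the effective Rydberg energy is 13.6 × 36 = 489.6 eV.
ΔE = 489.6 × (1/4² − 1/5²) = 489.6 × 0.02250 = 11.02 eV.
λ = hc/ΔE = 1240 / 11.02 = 113 nm.

113 nm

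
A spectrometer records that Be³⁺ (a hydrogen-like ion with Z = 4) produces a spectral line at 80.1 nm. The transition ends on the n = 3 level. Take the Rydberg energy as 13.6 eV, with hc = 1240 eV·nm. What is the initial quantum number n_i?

The photon energy is ΔE = hc/λ = 1240 / 80.1 = 15.48 eV.
With Z = 4, ΔE = 217.6 × (1/n_f² − 1/n_i²), so 1/n_f² − 1/n_i² = 0.07114.
With n_f = 3: 1/n_i² = 1/9 − 0.07114 = 0.03997, so n_i ≈ 5.00.

n_i = 5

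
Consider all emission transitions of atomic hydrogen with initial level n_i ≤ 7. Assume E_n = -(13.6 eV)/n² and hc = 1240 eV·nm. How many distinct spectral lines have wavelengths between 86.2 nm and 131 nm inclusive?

Enumerate all n_i → n_f pairs with 1 ≤ n_f < n_i ≤ 7 and compute λ = 1240 / [13.6·1·(1/n_f² − 1/n_i²)].
Lines falling in [86.2, 131] nm: 7→1 (93.08 nm), 6→1 (93.78 nm), 5→1 (94.98 nm), 4→1 (97.25 nm), 3→1 (102.6 nm), 2→1 (121.6 nm).

6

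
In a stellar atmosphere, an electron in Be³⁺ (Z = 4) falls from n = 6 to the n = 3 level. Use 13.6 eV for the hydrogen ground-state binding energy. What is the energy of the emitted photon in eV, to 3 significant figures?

The Bohr energies scale as Z², so for Z = 4: E_n = −217.6/n² eV.
E_6 = −217.6/36 = −6.044 eV and E_3 = −217.6/9 = −24.18 eV.
The photon energy is |E_6 − E_3| = 18.1 eV.

18.1 eV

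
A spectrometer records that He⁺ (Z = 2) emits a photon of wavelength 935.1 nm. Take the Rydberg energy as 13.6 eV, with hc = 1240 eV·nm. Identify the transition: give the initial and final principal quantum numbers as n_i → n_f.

The photon energy is ΔE = hc/λ = 1240 / 935.1 = 1.326 eV.
With Z = 2, ΔE = 54.40 × (1/n_f² − 1/n_i²), so 1/n_f² − 1/n_i² = 0.02438.
Trying n_f = 5 gives 1/n_i² = 0.01562, i.e. n_i ≈ 8; this pair matches.

n_i = 8, n_f = 5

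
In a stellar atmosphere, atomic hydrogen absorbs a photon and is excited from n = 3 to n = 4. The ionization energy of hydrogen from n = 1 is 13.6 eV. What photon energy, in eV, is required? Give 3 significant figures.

0.661 eV

E_4 = −13.60/16 = −0.8500 eV and E_3 = −13.60/9 = −1.511 eV.
The photon energy is |E_4 − E_3| = 0.661 eV.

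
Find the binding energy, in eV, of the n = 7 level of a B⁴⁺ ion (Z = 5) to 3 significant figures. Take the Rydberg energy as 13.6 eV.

6.94 eV

E_n = −13.6 Z²/n² = −340.0/n² eV for Z = 5.
E_7 = −340.0/49 = −6.94 eV, so ionization (to E = 0) requires 6.94 eV.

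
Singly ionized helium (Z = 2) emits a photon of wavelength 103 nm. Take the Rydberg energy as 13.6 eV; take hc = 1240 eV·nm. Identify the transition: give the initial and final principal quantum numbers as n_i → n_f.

The photon energy is ΔE = hc/λ = 1240 / 103 = 12.04 eV.
With Z = 2, ΔE = 54.40 × (1/n_f² − 1/n_i²), so 1/n_f² − 1/n_i² = 0.2213.
Trying n_f = 2 gives 1/n_i² = 0.02870, i.e. n_i ≈ 6; this pair matches.

n_i = 6, n_f = 2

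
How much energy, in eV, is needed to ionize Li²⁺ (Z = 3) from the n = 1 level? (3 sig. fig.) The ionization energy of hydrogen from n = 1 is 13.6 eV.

122 eV

E_n = −13.6 Z²/n² = −122.4/n² eV for Z = 3.
E_1 = −122.4/1 = −122 eV, so ionization (to E = 0) requires 122 eV.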